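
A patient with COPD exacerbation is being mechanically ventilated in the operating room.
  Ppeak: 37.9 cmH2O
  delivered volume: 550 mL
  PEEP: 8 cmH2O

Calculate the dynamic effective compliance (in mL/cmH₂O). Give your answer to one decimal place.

18.4

Dynamic compliance = Vt / (PIP − PEEP) = 550 / (37.9 − 8) = 550 / 29.9 = 18.395 mL/cmH2O.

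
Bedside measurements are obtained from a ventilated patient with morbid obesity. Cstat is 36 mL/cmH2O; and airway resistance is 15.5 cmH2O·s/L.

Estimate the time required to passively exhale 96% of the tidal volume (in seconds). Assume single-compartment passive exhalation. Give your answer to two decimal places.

1.80

τ = R × C = 15.5 × 36 mL/cmH2O = 15.5 × 0.036 L/cmH2O = 0.558 s.
Exhaled fraction f = 1 − e^(−t/τ) → t = −τ·ln(1 − f) = −0.558·ln(0.04) = 1.796 s.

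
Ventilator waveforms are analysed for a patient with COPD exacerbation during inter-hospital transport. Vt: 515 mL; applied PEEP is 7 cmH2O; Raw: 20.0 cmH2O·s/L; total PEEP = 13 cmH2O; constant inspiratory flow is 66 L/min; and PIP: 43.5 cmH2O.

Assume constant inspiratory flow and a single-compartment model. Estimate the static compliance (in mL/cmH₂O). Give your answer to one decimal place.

Flow: 66 L/min ÷ 60 = 1.1 L/s.
Total PEEP = 13 cmH2O (set 7 + intrinsic 6); this is the baseline alveolar pressure.
Equation of motion (constant flow): PIP = Vt/C + R·V̇ + PEEP.
Vt/C = PIP − R·V̇ − PEEP = 43.5 − 20.0×1.1 − 13 = 43.5 − 22.0 − 13 = 8.5 cmH2O.
C = Vt / 8.5 = 515 / 8.5 = 60.588 mL/cmH2O.

60.6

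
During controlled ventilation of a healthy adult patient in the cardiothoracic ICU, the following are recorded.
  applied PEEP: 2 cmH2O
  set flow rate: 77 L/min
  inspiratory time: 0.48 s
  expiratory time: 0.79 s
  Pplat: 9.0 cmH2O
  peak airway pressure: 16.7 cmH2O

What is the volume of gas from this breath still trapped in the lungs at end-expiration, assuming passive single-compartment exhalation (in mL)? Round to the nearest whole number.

138

Flow: 77 L/min ÷ 60 = 1.2833 L/s.
Vt = flow × Ti = 1.2833 L/s × 0.48 s × 1000 mL/L = 615.98 mL.
R = (PIP − Pplat)/V̇ = (16.7 − 9.0) / 1.2833 = 7.7/1.2833 = 6.0 cmH2O·s/L.
C = Vt/(Pplat − PEEP) = 615.98 / (9.0 − 2) = 615.98/7.0 = 87.997 mL/cmH2O.
τ = R × C = 6.0 × 0.088 L/cmH2O = 0.528 s.
Fraction remaining = e^(−Te/τ) = e^(−0.79/0.528) = 0.224.
Trapped volume = 615.98 × 0.224 = 137.98 mL.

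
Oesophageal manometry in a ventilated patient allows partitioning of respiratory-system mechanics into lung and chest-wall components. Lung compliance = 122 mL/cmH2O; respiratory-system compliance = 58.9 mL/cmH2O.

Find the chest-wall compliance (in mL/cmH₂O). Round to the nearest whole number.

1/Ccw = 1/Crs − 1/CL.
1/Ccw = 1/58.9 − 1/122 = 0.008781.
Ccw = 113.88 mL/cmH2O.

114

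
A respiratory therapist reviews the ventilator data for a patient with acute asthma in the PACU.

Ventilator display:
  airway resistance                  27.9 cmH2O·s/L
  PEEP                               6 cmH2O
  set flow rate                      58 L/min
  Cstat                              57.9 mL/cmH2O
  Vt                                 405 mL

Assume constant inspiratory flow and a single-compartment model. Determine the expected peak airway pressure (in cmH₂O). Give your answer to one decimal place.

Flow: 58 L/min ÷ 60 = 0.9667 L/s.
Equation of motion (constant flow): PIP = Vt/C + R·V̇ + PEEP.
PIP = 405/57.9 + 27.9×0.9667 + 6 = 6.995 + 26.971 + 6 = 39.966 cmH2O.

40.0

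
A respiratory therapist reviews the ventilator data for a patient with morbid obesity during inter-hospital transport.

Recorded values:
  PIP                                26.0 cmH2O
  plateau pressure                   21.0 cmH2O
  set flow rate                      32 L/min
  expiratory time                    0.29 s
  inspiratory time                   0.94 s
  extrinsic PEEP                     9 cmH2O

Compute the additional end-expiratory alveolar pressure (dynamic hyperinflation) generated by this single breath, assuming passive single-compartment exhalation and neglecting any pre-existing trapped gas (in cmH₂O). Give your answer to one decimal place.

5.7

Flow: 32 L/min ÷ 60 = 0.5333 L/s.
Vt = flow × Ti = 0.5333 L/s × 0.94 s × 1000 mL/L = 501.3 mL.
R = (PIP − Pplat)/V̇ = (26.0 − 21.0) / 0.5333 = 5.0/0.5333 = 9.376 cmH2O·s/L.
C = Vt/(Pplat − PEEP) = 501.3 / (21.0 − 9) = 501.3/12.0 = 41.775 mL/cmH2O.
τ = R × C = 9.376 × 0.04178 L/cmH2O = 0.3917 s.
Fraction remaining = e^(−Te/τ) = e^(−0.29/0.3917) = 0.4769; trapped volume = 501.3 × 0.4769 = 239.07 mL.
Additional alveolar pressure from trapping ≈ V_trapped / C = 239.07 / 41.775 = 5.723 cmH2O.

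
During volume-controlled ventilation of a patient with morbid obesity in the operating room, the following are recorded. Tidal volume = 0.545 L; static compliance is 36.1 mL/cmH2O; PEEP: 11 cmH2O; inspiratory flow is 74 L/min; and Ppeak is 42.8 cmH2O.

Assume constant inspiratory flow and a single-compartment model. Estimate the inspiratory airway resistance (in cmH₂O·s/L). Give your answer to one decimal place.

13.5

Flow: 74 L/min ÷ 60 = 1.2333 L/s.
Equation of motion (constant flow): PIP = Vt/C + R·V̇ + PEEP.
R·V̇ = PIP − Vt/C − PEEP = 42.8 − 545/36.1 − 11 = 42.8 − 15.097 − 11 = 16.703 cmH2O.
R = 16.703 / 1.2333 = 13.543 cmH2O·s/L.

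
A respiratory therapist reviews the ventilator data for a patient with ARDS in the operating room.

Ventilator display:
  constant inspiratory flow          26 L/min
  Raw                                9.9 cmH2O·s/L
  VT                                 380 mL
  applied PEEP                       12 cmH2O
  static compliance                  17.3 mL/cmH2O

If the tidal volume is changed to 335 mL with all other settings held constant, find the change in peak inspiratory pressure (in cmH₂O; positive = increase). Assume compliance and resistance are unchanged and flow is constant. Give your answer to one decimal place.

PIP = Vt/C + R·V̇ + PEEP (constant-flow equation of motion).
Only the elastic term changes: ΔPIP = ΔVt / C = (335 − 380) / 17.3 = -2.601 cmH2O.

-2.6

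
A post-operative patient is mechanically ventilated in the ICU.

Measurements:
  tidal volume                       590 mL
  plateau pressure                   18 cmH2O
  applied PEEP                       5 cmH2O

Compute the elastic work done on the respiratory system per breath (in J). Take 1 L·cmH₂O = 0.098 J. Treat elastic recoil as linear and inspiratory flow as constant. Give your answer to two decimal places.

0.38

Elastic work ≈ ½ × (Pplat − PEEP) × Vt = 0.5 × (18 − 5) × 0.590 L = 0.5 × 13.0 × 0.590 = 3.835 L·cmH2O.
× 0.098 J/(L·cmH2O) → 0.3758 J.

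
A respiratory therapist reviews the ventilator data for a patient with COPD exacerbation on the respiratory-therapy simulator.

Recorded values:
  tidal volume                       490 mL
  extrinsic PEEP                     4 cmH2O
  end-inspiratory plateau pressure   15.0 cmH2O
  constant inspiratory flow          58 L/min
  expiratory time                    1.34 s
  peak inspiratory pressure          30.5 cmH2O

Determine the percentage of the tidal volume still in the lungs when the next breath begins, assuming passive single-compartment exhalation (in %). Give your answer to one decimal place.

15.3

Flow: 58 L/min ÷ 60 = 0.9667 L/s.
R = (PIP − Pplat)/V̇ = (30.5 − 15.0) / 0.9667 = 15.5/0.9667 = 16.034 cmH2O·s/L.
C = Vt/(Pplat − PEEP) = 490.0 / (15.0 − 4) = 490.0/11.0 = 44.545 mL/cmH2O.
τ = R × C = 16.034 × 0.04455 L/cmH2O = 0.7143 s.
Fraction remaining at end-expiration = e^(−Te/τ) = e^(−1.34/0.7143) = 0.1532 → 15.32%.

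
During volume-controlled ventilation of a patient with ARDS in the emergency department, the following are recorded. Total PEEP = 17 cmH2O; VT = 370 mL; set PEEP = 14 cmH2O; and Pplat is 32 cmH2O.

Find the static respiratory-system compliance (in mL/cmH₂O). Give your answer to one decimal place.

End-expiratory occlusion gives total PEEP = 17 cmH2O (intrinsic PEEP = 17 − 14 = 3). Use total PEEP for the elastic gradient.
Cstat = Vt / (Pplat − PEEPtotal) = 370 / (32 − 17) = 370 / 15.0 = 24.667 mL/cmH2O.

24.7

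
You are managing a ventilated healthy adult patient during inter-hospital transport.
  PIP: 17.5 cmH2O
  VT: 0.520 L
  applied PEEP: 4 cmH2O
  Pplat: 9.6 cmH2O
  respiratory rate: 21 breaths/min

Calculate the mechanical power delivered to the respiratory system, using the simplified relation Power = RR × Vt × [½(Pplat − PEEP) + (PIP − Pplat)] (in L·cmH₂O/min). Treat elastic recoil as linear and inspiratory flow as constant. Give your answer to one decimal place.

Per-breath work = Vt × [½(Pplat−PEEP) + (PIP−Pplat)] = 0.520 × [0.5×5.6 + 7.9] = 0.520 × 10.7 = 5.564 L·cmH2O.
Power = 21 × 5.564 = 116.84 L·cmH2O/min.

116.8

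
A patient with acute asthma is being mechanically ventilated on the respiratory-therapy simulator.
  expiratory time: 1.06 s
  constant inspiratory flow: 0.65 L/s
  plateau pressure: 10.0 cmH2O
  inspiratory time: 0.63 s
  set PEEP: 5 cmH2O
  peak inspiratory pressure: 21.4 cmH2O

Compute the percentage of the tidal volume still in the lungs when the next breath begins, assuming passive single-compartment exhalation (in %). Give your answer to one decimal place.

47.8

Vt = flow × Ti = 0.65 L/s × 0.63 s × 1000 mL/L = 409.5 mL.
R = (PIP − Pplat)/V̇ = (21.4 − 10.0) / 0.65 = 11.4/0.65 = 17.538 cmH2O·s/L.
C = Vt/(Pplat − PEEP) = 409.5 / (10.0 − 5) = 409.5/5.0 = 81.9 mL/cmH2O.
τ = R × C = 17.538 × 0.0819 L/cmH2O = 1.436 s.
Fraction remaining at end-expiration = e^(−Te/τ) = e^(−1.06/1.436) = 0.478 → 47.8%.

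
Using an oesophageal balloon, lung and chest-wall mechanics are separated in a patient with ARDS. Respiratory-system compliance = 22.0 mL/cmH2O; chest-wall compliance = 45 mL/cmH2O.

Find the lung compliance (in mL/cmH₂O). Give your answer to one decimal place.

43.0

1/CL = 1/Crs − 1/Ccw.
1/CL = 1/22.0 − 1/45 = 0.02323.
CL = 43.048 mL/cmH2O.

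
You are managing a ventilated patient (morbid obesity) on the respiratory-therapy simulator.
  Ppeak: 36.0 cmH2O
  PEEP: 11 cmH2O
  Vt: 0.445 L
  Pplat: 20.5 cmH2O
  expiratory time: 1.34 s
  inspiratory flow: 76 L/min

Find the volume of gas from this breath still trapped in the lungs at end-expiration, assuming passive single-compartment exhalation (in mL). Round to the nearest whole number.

Flow: 76 L/min ÷ 60 = 1.2667 L/s.
R = (PIP − Pplat)/V̇ = (36.0 − 20.5) / 1.2667 = 15.5/1.2667 = 12.237 cmH2O·s/L.
C = Vt/(Pplat − PEEP) = 445.0 / (20.5 − 11) = 445.0/9.5 = 46.842 mL/cmH2O.
τ = R × C = 12.237 × 0.04684 L/cmH2O = 0.5732 s.
Fraction remaining = e^(−Te/τ) = e^(−1.34/0.5732) = 0.09654.
Trapped volume = 445.0 × 0.09654 = 42.96 mL.

43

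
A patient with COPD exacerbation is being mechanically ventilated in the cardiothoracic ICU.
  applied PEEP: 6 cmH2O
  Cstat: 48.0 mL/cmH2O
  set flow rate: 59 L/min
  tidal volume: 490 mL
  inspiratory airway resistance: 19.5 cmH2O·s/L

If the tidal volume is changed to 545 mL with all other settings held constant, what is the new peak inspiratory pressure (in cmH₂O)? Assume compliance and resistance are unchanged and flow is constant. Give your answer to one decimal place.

Flow: 59 L/min ÷ 60 = 0.9833 L/s.
PIP = Vt/C + R·V̇ + PEEP (constant-flow equation of motion).
Only the elastic term changes: ΔPIP = ΔVt / C = (545 − 490) / 48.0 = 1.146 cmH2O.
Original PIP = 490/48.0 + 19.5×0.9833 + 6 = 35.383 cmH2O; new PIP = 35.383 + (1.146) = 36.529 cmH2O.

36.5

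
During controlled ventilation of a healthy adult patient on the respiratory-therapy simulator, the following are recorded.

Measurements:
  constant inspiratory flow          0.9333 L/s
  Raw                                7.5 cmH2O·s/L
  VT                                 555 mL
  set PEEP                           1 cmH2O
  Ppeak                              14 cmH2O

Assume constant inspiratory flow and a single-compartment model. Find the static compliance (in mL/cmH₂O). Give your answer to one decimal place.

92.5

Equation of motion (constant flow): PIP = Vt/C + R·V̇ + PEEP.
Vt/C = PIP − R·V̇ − PEEP = 14 − 7.5×0.9333 − 1 = 14 − 7.0 − 1 = 6.0 cmH2O.
C = Vt / 6.0 = 555 / 6.0 = 92.5 mL/cmH2O.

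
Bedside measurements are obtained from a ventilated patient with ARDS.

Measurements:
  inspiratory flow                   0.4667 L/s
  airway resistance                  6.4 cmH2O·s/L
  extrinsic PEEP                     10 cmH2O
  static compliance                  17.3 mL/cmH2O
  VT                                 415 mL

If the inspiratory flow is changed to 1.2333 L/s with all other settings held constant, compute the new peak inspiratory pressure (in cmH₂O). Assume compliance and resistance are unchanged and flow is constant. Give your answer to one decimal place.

PIP = Vt/C + R·V̇ + PEEP (constant-flow equation of motion).
Only the resistive term changes: ΔPIP = R × ΔV̇ = 6.4 × (1.2333 − 0.4667) = 6.4 × 0.7666 = 4.906 cmH2O.
Original PIP = 415/17.3 + 6.4×0.4667 + 10 = 36.975 cmH2O; new PIP = 36.975 + (4.906) = 41.881 cmH2O.

41.9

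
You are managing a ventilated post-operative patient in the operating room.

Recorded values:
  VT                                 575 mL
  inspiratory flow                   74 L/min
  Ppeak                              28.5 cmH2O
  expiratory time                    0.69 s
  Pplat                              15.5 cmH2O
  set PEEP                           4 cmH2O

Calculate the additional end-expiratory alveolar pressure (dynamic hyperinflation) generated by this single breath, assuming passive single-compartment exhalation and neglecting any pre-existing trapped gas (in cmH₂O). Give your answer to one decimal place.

Flow: 74 L/min ÷ 60 = 1.2333 L/s.
R = (PIP − Pplat)/V̇ = (28.5 − 15.5) / 1.2333 = 13.0/1.2333 = 10.541 cmH2O·s/L.
C = Vt/(Pplat − PEEP) = 575.0 / (15.5 − 4) = 575.0/11.5 = 50.0 mL/cmH2O.
τ = R × C = 10.541 × 0.05 L/cmH2O = 0.5271 s.
Fraction remaining = e^(−Te/τ) = e^(−0.69/0.5271) = 0.2701; trapped volume = 575.0 × 0.2701 = 155.31 mL.
Additional alveolar pressure from trapping ≈ V_trapped / C = 155.31 / 50.0 = 3.106 cmH2O.

3.1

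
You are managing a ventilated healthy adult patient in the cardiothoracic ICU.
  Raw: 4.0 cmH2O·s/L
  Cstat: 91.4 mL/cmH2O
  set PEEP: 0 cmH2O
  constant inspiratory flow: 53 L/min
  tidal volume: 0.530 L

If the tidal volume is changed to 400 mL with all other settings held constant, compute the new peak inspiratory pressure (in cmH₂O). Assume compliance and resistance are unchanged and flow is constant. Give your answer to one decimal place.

Flow: 53 L/min ÷ 60 = 0.8833 L/s.
PIP = Vt/C + R·V̇ + PEEP (constant-flow equation of motion).
Only the elastic term changes: ΔPIP = ΔVt / C = (400 − 530) / 91.4 = -1.422 cmH2O.
Original PIP = 530/91.4 + 4.0×0.8833 + 0 = 9.332 cmH2O; new PIP = 9.332 + (-1.422) = 7.91 cmH2O.

7.9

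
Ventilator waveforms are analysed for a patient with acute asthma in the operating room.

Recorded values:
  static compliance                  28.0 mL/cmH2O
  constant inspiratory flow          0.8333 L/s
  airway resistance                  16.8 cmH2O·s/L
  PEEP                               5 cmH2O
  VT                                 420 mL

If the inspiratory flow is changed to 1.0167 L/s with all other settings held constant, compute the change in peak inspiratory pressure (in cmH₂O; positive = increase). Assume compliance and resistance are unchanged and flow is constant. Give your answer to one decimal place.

PIP = Vt/C + R·V̇ + PEEP (constant-flow equation of motion).
Only the resistive term changes: ΔPIP = R × ΔV̇ = 16.8 × (1.0167 − 0.8333) = 16.8 × 0.1834 = 3.081 cmH2O.

3.1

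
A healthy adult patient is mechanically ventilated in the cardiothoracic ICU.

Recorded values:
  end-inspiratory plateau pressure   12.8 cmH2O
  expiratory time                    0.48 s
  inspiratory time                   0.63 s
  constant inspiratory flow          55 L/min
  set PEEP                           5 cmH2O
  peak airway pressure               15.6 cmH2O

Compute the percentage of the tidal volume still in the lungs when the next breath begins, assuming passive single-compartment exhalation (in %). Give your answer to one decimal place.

Flow: 55 L/min ÷ 60 = 0.9167 L/s.
Vt = flow × Ti = 0.9167 L/s × 0.63 s × 1000 mL/L = 577.52 mL.
R = (PIP − Pplat)/V̇ = (15.6 − 12.8) / 0.9167 = 2.8/0.9167 = 3.054 cmH2O·s/L.
C = Vt/(Pplat − PEEP) = 577.52 / (12.8 − 5) = 577.52/7.8 = 74.041 mL/cmH2O.
τ = R × C = 3.054 × 0.07404 L/cmH2O = 0.2261 s.
Fraction remaining at end-expiration = e^(−Te/τ) = e^(−0.48/0.2261) = 0.1197 → 11.97%.

12.0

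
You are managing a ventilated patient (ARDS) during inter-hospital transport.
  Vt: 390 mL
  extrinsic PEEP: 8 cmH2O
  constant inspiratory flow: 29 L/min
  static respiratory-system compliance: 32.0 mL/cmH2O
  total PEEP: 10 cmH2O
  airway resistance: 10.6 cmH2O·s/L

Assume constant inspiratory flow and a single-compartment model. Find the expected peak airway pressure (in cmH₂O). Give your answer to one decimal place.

Flow: 29 L/min ÷ 60 = 0.4833 L/s.
Total PEEP = 10 cmH2O (set 8 + intrinsic 2); this is the baseline alveolar pressure.
Equation of motion (constant flow): PIP = Vt/C + R·V̇ + PEEP.
PIP = 390/32.0 + 10.6×0.4833 + 10 = 12.188 + 5.123 + 10 = 27.311 cmH2O.

27.3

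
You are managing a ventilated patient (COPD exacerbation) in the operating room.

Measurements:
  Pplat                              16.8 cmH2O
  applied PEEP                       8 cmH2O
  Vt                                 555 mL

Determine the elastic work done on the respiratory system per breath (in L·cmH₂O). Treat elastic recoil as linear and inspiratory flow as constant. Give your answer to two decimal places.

Elastic work ≈ ½ × (Pplat − PEEP) × Vt = 0.5 × (16.8 − 8) × 0.555 L = 0.5 × 8.8 × 0.555 = 2.442 L·cmH2O.

2.44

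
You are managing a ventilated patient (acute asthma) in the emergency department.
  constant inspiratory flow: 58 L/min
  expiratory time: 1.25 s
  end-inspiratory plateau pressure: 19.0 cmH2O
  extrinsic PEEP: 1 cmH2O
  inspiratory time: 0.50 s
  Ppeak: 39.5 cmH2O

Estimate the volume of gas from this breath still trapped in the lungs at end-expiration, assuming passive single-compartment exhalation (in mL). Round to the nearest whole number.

54

Flow: 58 L/min ÷ 60 = 0.9667 L/s.
Vt = flow × Ti = 0.9667 L/s × 0.50 s × 1000 mL/L = 483.35 mL.
R = (PIP − Pplat)/V̇ = (39.5 − 19.0) / 0.9667 = 20.5/0.9667 = 21.206 cmH2O·s/L.
C = Vt/(Pplat − PEEP) = 483.35 / (19.0 − 1) = 483.35/18.0 = 26.853 mL/cmH2O.
τ = R × C = 21.206 × 0.02685 L/cmH2O = 0.5694 s.
Fraction remaining = e^(−Te/τ) = e^(−1.25/0.5694) = 0.1113.
Trapped volume = 483.35 × 0.1113 = 53.797 mL.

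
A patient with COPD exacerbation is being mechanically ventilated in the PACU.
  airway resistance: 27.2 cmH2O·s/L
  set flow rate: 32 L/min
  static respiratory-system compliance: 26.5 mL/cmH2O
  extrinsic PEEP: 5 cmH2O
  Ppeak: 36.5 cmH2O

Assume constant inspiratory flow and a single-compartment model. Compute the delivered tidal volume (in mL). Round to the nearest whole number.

Flow: 32 L/min ÷ 60 = 0.5333 L/s.
Equation of motion (constant flow): PIP = Vt/C + R·V̇ + PEEP.
Vt/C = PIP − R·V̇ − PEEP = 36.5 − 14.506 − 5 = 16.994 cmH2O.
Vt = C × 16.994 = 26.5 × 16.994 = 450.34 mL.

450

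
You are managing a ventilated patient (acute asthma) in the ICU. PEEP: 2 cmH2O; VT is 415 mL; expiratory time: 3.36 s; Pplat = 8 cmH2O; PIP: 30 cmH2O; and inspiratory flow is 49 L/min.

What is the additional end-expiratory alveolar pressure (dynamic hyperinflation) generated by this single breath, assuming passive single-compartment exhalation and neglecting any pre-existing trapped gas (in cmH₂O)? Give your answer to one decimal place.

1.0

Flow: 49 L/min ÷ 60 = 0.8167 L/s.
R = (PIP − Pplat)/V̇ = (30 − 8) / 0.8167 = 22.0/0.8167 = 26.938 cmH2O·s/L.
C = Vt/(Pplat − PEEP) = 415.0 / (8 − 2) = 415.0/6.0 = 69.167 mL/cmH2O.
τ = R × C = 26.938 × 0.06917 L/cmH2O = 1.863 s.
Fraction remaining = e^(−Te/τ) = e^(−3.36/1.863) = 0.1647; trapped volume = 415.0 × 0.1647 = 68.351 mL.
Additional alveolar pressure from trapping ≈ V_trapped / C = 68.351 / 69.167 = 0.9882 cmH2O.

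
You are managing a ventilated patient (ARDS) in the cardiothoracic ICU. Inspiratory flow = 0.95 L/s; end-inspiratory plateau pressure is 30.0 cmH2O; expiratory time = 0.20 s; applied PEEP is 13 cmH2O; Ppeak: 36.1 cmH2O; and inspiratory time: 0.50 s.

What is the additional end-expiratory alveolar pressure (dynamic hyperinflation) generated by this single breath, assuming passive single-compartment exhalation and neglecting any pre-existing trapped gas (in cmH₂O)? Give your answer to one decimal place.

Vt = flow × Ti = 0.95 L/s × 0.50 s × 1000 mL/L = 475.0 mL.
R = (PIP − Pplat)/V̇ = (36.1 − 30.0) / 0.95 = 6.1/0.95 = 6.421 cmH2O·s/L.
C = Vt/(Pplat − PEEP) = 475.0 / (30.0 − 13) = 475.0/17.0 = 27.941 mL/cmH2O.
τ = R × C = 6.421 × 0.02794 L/cmH2O = 0.1794 s.
Fraction remaining = e^(−Te/τ) = e^(−0.20/0.1794) = 0.328; trapped volume = 475.0 × 0.328 = 155.8 mL.
Additional alveolar pressure from trapping ≈ V_trapped / C = 155.8 / 27.941 = 5.576 cmH2O.

5.6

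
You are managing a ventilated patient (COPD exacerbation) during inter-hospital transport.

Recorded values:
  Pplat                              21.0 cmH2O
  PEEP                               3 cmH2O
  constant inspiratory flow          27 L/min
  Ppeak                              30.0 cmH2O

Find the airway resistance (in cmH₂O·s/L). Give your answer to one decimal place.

20.0

Flow: 27 L/min ÷ 60 = 0.45 L/s.
Raw = (PIP − Pplat) / flow = (30.0 − 21.0) / 0.45 = 9.0 / 0.45 = 20.0 cmH2O·s/L.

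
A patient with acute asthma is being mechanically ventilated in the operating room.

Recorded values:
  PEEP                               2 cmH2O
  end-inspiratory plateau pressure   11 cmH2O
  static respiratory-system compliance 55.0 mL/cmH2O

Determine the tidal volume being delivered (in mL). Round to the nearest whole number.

Vt = Cstat × (Pplat − PEEP) = 55.0 × (11 − 2) = 55.0 × 9.0 = 495.0 mL.

495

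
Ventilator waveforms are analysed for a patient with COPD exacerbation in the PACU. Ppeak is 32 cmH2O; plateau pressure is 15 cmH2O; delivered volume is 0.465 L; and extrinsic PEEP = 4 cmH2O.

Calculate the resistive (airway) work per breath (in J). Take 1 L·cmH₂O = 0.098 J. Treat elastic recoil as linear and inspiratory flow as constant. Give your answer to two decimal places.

With constant inspiratory flow the resistive pressure is constant at PIP − Pplat = 32 − 15 = 17.0 cmH2O, so resistive work = 17.0 × 0.465 = 7.905 L·cmH2O.
× 0.098 J/(L·cmH2O) → 0.7747 J.

0.77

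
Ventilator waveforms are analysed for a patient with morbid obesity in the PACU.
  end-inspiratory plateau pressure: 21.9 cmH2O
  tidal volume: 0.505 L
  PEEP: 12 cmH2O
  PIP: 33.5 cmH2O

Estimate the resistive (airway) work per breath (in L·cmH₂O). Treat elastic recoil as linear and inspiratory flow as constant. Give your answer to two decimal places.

With constant inspiratory flow the resistive pressure is constant at PIP − Pplat = 33.5 − 21.9 = 11.6 cmH2O, so resistive work = 11.6 × 0.505 = 5.858 L·cmH2O.

5.86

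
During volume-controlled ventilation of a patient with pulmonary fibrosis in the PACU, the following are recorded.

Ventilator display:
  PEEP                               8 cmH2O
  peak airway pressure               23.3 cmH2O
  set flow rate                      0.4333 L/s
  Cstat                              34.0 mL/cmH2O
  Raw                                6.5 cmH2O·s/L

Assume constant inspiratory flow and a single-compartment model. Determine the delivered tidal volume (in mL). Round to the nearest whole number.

Equation of motion (constant flow): PIP = Vt/C + R·V̇ + PEEP.
Vt/C = PIP − R·V̇ − PEEP = 23.3 − 2.816 − 8 = 12.484 cmH2O.
Vt = C × 12.484 = 34.0 × 12.484 = 424.46 mL.

424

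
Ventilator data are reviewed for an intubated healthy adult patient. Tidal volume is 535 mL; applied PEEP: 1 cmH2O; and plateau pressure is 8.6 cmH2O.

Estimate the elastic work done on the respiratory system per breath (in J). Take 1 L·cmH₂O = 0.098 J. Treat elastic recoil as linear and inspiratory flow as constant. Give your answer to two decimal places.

0.20

Elastic work ≈ ½ × (Pplat − PEEP) × Vt = 0.5 × (8.6 − 1) × 0.535 L = 0.5 × 7.6 × 0.535 = 2.033 L·cmH2O.
× 0.098 J/(L·cmH2O) → 0.1992 J.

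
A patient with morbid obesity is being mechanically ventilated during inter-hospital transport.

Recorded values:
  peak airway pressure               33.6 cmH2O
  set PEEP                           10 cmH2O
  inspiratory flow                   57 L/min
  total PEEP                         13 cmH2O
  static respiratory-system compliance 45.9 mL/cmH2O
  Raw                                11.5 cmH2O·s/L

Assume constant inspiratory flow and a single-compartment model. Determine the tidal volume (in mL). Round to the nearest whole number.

444

Flow: 57 L/min ÷ 60 = 0.95 L/s.
Total PEEP = 13 cmH2O (set 10 + intrinsic 3); this is the baseline alveolar pressure.
Equation of motion (constant flow): PIP = Vt/C + R·V̇ + PEEP.
Vt/C = PIP − R·V̇ − PEEP = 33.6 − 10.925 − 13 = 9.675 cmH2O.
Vt = C × 9.675 = 45.9 × 9.675 = 444.08 mL.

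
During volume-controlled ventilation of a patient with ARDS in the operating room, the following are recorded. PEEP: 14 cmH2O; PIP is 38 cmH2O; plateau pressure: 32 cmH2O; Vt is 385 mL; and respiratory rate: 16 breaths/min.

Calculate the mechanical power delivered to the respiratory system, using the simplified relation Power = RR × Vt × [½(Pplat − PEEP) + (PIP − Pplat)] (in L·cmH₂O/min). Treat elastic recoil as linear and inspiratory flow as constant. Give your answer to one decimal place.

Per-breath work = Vt × [½(Pplat−PEEP) + (PIP−Pplat)] = 0.385 × [0.5×18.0 + 6.0] = 0.385 × 15.0 = 5.775 L·cmH2O.
Power = 16 × 5.775 = 92.4 L·cmH2O/min.

92.4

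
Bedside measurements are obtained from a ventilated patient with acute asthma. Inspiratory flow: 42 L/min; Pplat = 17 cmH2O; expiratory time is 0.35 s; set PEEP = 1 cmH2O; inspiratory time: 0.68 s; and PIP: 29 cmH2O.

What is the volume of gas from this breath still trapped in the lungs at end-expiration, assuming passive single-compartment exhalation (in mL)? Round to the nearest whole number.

240

Flow: 42 L/min ÷ 60 = 0.7 L/s.
Vt = flow × Ti = 0.7 L/s × 0.68 s × 1000 mL/L = 476.0 mL.
R = (PIP − Pplat)/V̇ = (29 − 17) / 0.7 = 12.0/0.7 = 17.143 cmH2O·s/L.
C = Vt/(Pplat − PEEP) = 476.0 / (17 − 1) = 476.0/16.0 = 29.75 mL/cmH2O.
τ = R × C = 17.143 × 0.02975 L/cmH2O = 0.51 s.
Fraction remaining = e^(−Te/τ) = e^(−0.35/0.51) = 0.5034.
Trapped volume = 476.0 × 0.5034 = 239.62 mL.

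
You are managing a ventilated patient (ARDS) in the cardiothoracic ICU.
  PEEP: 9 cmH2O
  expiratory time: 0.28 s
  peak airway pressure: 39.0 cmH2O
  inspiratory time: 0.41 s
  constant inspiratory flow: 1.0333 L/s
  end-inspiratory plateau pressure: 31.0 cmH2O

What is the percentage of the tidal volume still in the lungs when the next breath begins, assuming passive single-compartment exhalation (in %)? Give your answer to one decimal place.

Vt = flow × Ti = 1.0333 L/s × 0.41 s × 1000 mL/L = 423.65 mL.
R = (PIP − Pplat)/V̇ = (39.0 − 31.0) / 1.0333 = 8.0/1.0333 = 7.742 cmH2O·s/L.
C = Vt/(Pplat − PEEP) = 423.65 / (31.0 − 9) = 423.65/22.0 = 19.257 mL/cmH2O.
τ = R × C = 7.742 × 0.01926 L/cmH2O = 0.1491 s.
Fraction remaining at end-expiration = e^(−Te/τ) = e^(−0.28/0.1491) = 0.1529 → 15.29%.

15.3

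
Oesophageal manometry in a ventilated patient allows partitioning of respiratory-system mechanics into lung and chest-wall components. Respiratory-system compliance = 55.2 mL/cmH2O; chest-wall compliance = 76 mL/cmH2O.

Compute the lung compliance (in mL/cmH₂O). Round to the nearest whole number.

202

1/CL = 1/Crs − 1/Ccw.
1/CL = 1/55.2 − 1/76 = 0.004958.
CL = 201.69 mL/cmH2O.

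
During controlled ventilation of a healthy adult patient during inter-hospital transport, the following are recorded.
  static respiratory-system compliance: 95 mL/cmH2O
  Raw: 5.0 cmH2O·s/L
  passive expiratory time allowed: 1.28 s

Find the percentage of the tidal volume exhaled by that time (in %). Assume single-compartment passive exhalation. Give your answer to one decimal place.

τ = R × C = 5.0 × 95 mL/cmH2O = 5.0 × 0.095 L/cmH2O = 0.475 s.
Passive exhalation: V(t)/V₀ = e^(−t/τ) = e^(−1.28/0.475) = 0.06756.
Fraction exhaled = 1 − 0.06756 = 0.9324 → 93.24%.

93.2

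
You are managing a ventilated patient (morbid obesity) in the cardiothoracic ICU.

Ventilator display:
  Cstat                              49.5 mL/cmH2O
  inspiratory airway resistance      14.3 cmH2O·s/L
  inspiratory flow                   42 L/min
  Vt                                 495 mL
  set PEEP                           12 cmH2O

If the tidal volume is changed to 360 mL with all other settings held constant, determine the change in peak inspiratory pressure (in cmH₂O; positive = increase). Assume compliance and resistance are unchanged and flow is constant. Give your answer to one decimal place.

PIP = Vt/C + R·V̇ + PEEP (constant-flow equation of motion).
Only the elastic term changes: ΔPIP = ΔVt / C = (360 − 495) / 49.5 = -2.727 cmH2O.

-2.7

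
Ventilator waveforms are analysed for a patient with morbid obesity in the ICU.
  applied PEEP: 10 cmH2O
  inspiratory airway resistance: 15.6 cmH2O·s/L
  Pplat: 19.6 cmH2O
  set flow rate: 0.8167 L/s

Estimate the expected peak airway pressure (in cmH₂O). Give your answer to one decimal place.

32.3

PIP = Pplat + Raw × flow = 19.6 + 15.6 × 0.8167 = 19.6 + 12.741 = 32.341 cmH2O.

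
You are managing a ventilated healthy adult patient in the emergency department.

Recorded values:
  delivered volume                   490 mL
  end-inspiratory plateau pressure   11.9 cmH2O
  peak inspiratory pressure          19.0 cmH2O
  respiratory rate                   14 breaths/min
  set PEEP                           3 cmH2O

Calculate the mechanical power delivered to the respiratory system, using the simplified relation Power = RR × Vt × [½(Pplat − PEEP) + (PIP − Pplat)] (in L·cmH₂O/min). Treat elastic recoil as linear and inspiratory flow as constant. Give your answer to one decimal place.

Per-breath work = Vt × [½(Pplat−PEEP) + (PIP−Pplat)] = 0.490 × [0.5×8.9 + 7.1] = 0.490 × 11.55 = 5.66 L·cmH2O.
Power = 14 × 5.66 = 79.24 L·cmH2O/min.

79.2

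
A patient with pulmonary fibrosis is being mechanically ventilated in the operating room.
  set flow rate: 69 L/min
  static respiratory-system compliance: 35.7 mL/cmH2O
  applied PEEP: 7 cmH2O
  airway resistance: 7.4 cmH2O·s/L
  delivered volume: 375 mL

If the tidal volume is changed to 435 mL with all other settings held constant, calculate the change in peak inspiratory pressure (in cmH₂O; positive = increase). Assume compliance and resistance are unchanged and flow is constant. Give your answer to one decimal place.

1.7

PIP = Vt/C + R·V̇ + PEEP (constant-flow equation of motion).
Only the elastic term changes: ΔPIP = ΔVt / C = (435 − 375) / 35.7 = 1.681 cmH2O.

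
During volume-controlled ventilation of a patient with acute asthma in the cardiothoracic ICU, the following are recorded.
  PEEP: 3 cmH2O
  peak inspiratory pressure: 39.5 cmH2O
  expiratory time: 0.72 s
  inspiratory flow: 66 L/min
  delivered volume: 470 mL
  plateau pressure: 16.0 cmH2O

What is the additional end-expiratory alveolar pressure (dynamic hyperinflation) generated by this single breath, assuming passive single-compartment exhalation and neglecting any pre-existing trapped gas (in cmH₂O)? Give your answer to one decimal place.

Flow: 66 L/min ÷ 60 = 1.1 L/s.
R = (PIP − Pplat)/V̇ = (39.5 − 16.0) / 1.1 = 23.5/1.1 = 21.364 cmH2O·s/L.
C = Vt/(Pplat − PEEP) = 470.0 / (16.0 − 3) = 470.0/13.0 = 36.154 mL/cmH2O.
τ = R × C = 21.364 × 0.03615 L/cmH2O = 0.7723 s.
Fraction remaining = e^(−Te/τ) = e^(−0.72/0.7723) = 0.3937; trapped volume = 470.0 × 0.3937 = 185.04 mL.
Additional alveolar pressure from trapping ≈ V_trapped / C = 185.04 / 36.154 = 5.118 cmH2O.

5.1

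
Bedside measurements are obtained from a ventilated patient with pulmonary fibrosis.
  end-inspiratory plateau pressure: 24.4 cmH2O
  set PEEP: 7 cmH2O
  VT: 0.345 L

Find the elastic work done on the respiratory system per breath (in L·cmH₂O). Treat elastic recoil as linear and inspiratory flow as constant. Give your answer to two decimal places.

Elastic work ≈ ½ × (Pplat − PEEP) × Vt = 0.5 × (24.4 − 7) × 0.345 L = 0.5 × 17.4 × 0.345 = 3.002 L·cmH2O.

3.00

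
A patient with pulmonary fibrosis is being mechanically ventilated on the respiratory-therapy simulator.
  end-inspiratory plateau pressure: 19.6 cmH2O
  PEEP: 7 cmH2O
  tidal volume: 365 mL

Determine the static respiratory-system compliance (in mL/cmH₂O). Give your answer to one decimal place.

Cstat = Vt / (Pplat − PEEP) = 365 / (19.6 − 7) = 365 / 12.6 = 28.968 mL/cmH2O.

29.0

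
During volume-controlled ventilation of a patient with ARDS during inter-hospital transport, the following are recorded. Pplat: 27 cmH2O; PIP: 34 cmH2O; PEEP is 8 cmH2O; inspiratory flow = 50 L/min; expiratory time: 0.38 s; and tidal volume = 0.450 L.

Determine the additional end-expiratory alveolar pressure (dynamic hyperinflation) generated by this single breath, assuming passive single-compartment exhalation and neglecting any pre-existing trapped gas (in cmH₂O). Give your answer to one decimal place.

Flow: 50 L/min ÷ 60 = 0.8333 L/s.
R = (PIP − Pplat)/V̇ = (34 − 27) / 0.8333 = 7.0/0.8333 = 8.4 cmH2O·s/L.
C = Vt/(Pplat − PEEP) = 450.0 / (27 − 8) = 450.0/19.0 = 23.684 mL/cmH2O.
τ = R × C = 8.4 × 0.02368 L/cmH2O = 0.1989 s.
Fraction remaining = e^(−Te/τ) = e^(−0.38/0.1989) = 0.148; trapped volume = 450.0 × 0.148 = 66.6 mL.
Additional alveolar pressure from trapping ≈ V_trapped / C = 66.6 / 23.684 = 2.812 cmH2O.

2.8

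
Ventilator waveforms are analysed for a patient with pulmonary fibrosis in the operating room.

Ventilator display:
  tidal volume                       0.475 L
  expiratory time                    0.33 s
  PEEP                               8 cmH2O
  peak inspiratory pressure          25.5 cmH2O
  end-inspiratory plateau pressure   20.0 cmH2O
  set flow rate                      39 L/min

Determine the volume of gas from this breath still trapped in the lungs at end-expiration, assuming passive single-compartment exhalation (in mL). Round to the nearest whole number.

177

Flow: 39 L/min ÷ 60 = 0.65 L/s.
R = (PIP − Pplat)/V̇ = (25.5 − 20.0) / 0.65 = 5.5/0.65 = 8.462 cmH2O·s/L.
C = Vt/(Pplat − PEEP) = 475.0 / (20.0 − 8) = 475.0/12.0 = 39.583 mL/cmH2O.
τ = R × C = 8.462 × 0.03958 L/cmH2O = 0.3349 s.
Fraction remaining = e^(−Te/τ) = e^(−0.33/0.3349) = 0.3733.
Trapped volume = 475.0 × 0.3733 = 177.32 mL.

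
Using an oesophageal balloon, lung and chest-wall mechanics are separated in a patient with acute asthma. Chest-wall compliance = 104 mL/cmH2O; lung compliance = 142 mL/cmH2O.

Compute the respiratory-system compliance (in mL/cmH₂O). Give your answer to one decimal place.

Lung and chest wall are elastances in series: 1/Crs = 1/CL + 1/Ccw.
1/Crs = 1/142 + 1/104 = 0.01666.
Crs = 60.024 mL/cmH2O.

60.0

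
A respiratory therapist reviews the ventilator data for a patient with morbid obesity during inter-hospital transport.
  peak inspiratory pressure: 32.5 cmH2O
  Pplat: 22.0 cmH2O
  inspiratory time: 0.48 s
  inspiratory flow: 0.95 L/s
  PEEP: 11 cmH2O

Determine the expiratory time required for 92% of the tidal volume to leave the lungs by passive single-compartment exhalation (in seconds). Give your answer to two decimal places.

1.16

Vt = flow × Ti = 0.95 L/s × 0.48 s × 1000 mL/L = 456.0 mL.
R = (PIP − Pplat)/V̇ = (32.5 − 22.0) / 0.95 = 10.5/0.95 = 11.053 cmH2O·s/L.
C = Vt/(Pplat − PEEP) = 456.0 / (22.0 − 11) = 456.0/11.0 = 41.455 mL/cmH2O.
τ = R × C = 11.053 × 0.04146 L/cmH2O = 0.4583 s.
t = −τ·ln(1 − 0.92) = −0.4583·ln(0.08) = 1.158 s.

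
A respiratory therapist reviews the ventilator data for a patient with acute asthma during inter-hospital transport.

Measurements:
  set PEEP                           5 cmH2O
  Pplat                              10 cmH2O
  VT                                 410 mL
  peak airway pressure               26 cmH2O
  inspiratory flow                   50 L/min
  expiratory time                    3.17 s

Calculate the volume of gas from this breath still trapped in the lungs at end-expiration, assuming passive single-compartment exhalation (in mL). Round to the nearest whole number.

Flow: 50 L/min ÷ 60 = 0.8333 L/s.
R = (PIP − Pplat)/V̇ = (26 − 10) / 0.8333 = 16.0/0.8333 = 19.201 cmH2O·s/L.
C = Vt/(Pplat − PEEP) = 410.0 / (10 − 5) = 410.0/5.0 = 82.0 mL/cmH2O.
τ = R × C = 19.201 × 0.082 L/cmH2O = 1.574 s.
Fraction remaining = e^(−Te/τ) = e^(−3.17/1.574) = 0.1335.
Trapped volume = 410.0 × 0.1335 = 54.735 mL.

55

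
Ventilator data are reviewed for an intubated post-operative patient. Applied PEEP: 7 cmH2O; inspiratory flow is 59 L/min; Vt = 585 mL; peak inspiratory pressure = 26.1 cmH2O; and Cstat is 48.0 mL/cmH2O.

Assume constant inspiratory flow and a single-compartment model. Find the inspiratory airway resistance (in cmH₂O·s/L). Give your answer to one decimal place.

Flow: 59 L/min ÷ 60 = 0.9833 L/s.
Equation of motion (constant flow): PIP = Vt/C + R·V̇ + PEEP.
R·V̇ = PIP − Vt/C − PEEP = 26.1 − 585/48.0 − 7 = 26.1 − 12.188 − 7 = 6.912 cmH2O.
R = 6.912 / 0.9833 = 7.029 cmH2O·s/L.

7.0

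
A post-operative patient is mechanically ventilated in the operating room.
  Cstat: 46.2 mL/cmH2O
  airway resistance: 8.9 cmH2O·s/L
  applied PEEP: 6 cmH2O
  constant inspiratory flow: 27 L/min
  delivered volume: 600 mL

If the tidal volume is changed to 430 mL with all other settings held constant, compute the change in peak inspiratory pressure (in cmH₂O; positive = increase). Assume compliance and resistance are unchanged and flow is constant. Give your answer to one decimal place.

-3.7

PIP = Vt/C + R·V̇ + PEEP (constant-flow equation of motion).
Only the elastic term changes: ΔPIP = ΔVt / C = (430 − 600) / 46.2 = -3.68 cmH2O.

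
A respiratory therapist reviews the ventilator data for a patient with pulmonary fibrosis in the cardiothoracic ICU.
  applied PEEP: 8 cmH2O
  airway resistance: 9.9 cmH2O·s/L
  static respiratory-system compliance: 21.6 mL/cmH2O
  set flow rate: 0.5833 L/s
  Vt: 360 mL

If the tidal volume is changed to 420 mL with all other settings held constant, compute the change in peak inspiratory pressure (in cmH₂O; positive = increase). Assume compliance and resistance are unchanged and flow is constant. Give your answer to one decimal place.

2.8

PIP = Vt/C + R·V̇ + PEEP (constant-flow equation of motion).
Only the elastic term changes: ΔPIP = ΔVt / C = (420 − 360) / 21.6 = 2.778 cmH2O.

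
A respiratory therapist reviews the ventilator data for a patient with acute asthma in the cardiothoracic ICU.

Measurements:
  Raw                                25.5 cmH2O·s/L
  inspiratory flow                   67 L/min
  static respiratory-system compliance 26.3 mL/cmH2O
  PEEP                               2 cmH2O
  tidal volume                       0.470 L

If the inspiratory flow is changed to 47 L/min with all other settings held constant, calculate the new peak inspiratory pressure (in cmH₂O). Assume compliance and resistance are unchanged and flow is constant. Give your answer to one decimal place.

39.8

Flow: 67 L/min ÷ 60 = 1.1167 L/s.
New flow: 47 L/min ÷ 60 = 0.7833 L/s.
PIP = Vt/C + R·V̇ + PEEP (constant-flow equation of motion).
Only the resistive term changes: ΔPIP = R × ΔV̇ = 25.5 × (0.7833 − 1.1167) = 25.5 × -0.3334 = -8.502 cmH2O.
Original PIP = 470/26.3 + 25.5×1.1167 + 2 = 48.347 cmH2O; new PIP = 48.347 + (-8.502) = 39.845 cmH2O.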